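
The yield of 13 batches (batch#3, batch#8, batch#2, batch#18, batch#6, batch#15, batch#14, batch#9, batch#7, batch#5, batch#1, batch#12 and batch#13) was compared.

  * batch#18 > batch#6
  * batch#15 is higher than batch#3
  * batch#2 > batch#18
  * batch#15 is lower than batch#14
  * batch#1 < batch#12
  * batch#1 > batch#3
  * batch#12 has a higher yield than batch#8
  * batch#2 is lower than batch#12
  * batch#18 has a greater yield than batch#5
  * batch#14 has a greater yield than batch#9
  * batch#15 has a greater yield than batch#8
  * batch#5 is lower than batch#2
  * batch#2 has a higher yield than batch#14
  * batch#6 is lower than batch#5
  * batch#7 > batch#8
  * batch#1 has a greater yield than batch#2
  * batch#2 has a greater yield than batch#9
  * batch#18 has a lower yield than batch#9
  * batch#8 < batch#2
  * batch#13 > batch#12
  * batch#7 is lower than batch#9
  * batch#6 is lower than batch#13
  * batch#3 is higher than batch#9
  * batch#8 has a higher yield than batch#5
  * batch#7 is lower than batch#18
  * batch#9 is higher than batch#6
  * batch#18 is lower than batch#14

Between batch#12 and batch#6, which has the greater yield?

batch#12

batch#6 < batch#5 and batch#5 < batch#8 give batch#6 < batch#8.
Then batch#8 < batch#7 extends the chain to batch#7.
Then batch#7 < batch#18 extends the chain to batch#18.
Then batch#18 < batch#9 extends the chain to batch#9.
With batch#9 < batch#3: batch#6 < batch#5 < batch#8 < batch#7 < batch#18 < batch#9 < batch#3.
Then batch#3 < batch#15 extends the chain to batch#15.
Then batch#15 < batch#14 extends the chain to batch#14.
With batch#14 < batch#2: batch#6 < batch#5 < batch#8 < batch#7 < batch#18 < batch#9 < batch#3 < batch#15 < batch#14 < batch#2.
With batch#2 < batch#1: batch#6 < batch#5 < batch#8 < batch#7 < batch#18 < batch#9 < batch#3 < batch#15 < batch#14 < batch#2 < batch#1.
With batch#1 < batch#12: batch#6 < batch#5 < batch#8 < batch#7 < batch#18 < batch#9 < batch#3 < batch#15 < batch#14 < batch#2 < batch#1 < batch#12.
So batch#6 < batch#12; batch#12 is the higher of the two.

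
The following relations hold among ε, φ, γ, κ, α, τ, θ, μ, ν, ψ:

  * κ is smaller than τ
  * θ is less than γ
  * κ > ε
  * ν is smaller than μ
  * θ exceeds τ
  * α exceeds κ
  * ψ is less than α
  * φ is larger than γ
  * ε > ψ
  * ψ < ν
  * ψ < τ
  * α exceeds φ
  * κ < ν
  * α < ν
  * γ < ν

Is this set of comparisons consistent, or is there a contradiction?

consistent

Every relation is compatible with ψ < ε < κ < τ < θ < γ < φ < α < ν < μ; the set is consistent.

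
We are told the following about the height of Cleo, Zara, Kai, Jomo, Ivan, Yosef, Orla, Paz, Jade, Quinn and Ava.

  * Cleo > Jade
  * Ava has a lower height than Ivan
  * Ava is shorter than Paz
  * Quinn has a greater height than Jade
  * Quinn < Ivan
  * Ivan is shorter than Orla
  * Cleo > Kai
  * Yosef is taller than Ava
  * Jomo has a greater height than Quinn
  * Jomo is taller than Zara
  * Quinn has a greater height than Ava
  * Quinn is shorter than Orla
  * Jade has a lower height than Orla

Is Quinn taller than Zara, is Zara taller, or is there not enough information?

Following every chain through Zara: above Zara we get Jomo.
Quinn is not reached, and no chain runs the other way from Quinn to Zara.
So the given relations leave the order of Zara and Quinn undetermined.

undetermined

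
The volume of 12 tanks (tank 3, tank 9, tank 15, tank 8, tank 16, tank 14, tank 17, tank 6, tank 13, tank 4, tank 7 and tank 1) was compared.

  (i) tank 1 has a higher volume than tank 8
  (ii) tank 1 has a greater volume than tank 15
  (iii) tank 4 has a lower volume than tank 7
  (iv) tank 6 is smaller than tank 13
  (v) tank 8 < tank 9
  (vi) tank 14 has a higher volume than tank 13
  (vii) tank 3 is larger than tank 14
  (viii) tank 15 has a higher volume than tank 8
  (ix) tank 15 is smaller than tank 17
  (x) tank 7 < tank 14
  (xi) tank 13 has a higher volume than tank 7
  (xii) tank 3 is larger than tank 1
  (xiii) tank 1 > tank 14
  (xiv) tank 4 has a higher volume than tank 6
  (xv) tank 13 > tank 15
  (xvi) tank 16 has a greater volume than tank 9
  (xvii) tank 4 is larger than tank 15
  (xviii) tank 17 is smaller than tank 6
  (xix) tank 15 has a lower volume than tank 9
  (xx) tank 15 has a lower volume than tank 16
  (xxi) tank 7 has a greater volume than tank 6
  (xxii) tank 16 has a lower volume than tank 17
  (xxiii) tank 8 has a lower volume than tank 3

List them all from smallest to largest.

Each adjacent pair is fixed by a given relation: tank 8 < tank 15; tank 15 < tank 9; tank 9 < tank 16; tank 16 < tank 17; tank 17 < tank 6; tank 6 < tank 4; tank 4 < tank 7; tank 7 < tank 13; tank 13 < tank 14; tank 14 < tank 1; tank 1 < tank 3. Chaining them end to end gives the full order.

tank 8 < tank 15 < tank 9 < tank 16 < tank 17 < tank 6 < tank 4 < tank 7 < tank 13 < tank 14 < tank 1 < tank 3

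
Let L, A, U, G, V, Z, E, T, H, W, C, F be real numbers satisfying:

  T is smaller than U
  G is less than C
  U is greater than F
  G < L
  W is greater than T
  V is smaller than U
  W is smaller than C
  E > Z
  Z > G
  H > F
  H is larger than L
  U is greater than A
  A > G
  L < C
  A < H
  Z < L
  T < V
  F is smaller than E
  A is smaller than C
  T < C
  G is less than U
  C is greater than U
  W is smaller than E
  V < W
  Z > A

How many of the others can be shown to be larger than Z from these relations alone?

Directly above Z: L, E.
One step further: H, C (4 so far).
Nothing else is reachable above Z; 4 in all.

4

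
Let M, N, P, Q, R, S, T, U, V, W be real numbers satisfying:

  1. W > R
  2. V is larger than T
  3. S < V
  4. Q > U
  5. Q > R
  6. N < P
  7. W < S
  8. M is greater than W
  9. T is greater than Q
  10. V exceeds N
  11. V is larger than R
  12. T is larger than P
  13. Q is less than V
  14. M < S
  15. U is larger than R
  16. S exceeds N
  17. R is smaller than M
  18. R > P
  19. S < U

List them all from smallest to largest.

N < P < R < W < M < S < U < Q < T < V

The consecutive links are each given: N < P; P < R; R < W; W < M; M < S; S < U; U < Q; Q < T; T < V.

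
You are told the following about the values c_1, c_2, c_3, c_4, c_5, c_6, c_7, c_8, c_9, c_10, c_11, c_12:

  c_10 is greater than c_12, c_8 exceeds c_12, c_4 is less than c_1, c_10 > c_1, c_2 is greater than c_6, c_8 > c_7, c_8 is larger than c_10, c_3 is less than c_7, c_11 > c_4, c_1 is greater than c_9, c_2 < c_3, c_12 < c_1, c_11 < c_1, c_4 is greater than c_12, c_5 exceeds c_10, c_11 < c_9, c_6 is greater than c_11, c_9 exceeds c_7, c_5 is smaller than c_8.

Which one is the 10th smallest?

c_10

The consecutive relations fix a unique order: c_12 < c_4 < c_11 < c_6 < c_2 < c_3 < c_7 < c_9 < c_1 < c_10 < c_5 < c_8.
Counting 10 from the smallest end gives c_10.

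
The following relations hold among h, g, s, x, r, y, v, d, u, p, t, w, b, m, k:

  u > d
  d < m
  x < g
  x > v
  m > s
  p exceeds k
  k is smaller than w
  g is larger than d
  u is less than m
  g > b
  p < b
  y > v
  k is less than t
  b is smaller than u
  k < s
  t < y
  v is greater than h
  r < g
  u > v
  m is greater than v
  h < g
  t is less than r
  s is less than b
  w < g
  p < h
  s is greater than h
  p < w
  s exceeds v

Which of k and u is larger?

u

k < p and p < h give k < h.
Then h < v extends the chain to v.
With v < s: k < p < h < v < s.
Then s < b extends the chain to b.
With b < u: k < p < h < v < s < b < u.
So k < u; u is the larger of the two.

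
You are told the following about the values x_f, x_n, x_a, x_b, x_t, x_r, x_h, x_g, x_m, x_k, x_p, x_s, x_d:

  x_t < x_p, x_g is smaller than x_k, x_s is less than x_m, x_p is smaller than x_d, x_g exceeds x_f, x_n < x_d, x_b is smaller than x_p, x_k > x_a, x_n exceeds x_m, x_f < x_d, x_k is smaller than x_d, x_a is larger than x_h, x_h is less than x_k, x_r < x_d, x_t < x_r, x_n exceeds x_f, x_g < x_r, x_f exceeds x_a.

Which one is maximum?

x_d

x_h is not greatest since x_h < x_a; x_a is not greatest since x_a < x_f; x_f is not greatest since x_f < x_g; x_s is not greatest since x_s < x_m; x_t is not greatest since x_t < x_r; x_b is not greatest since x_b < x_p; x_g is not greatest since x_g < x_k; x_r is not greatest since x_r < x_d; x_p is not greatest since x_p < x_d; x_k is not greatest since x_k < x_d; x_m is not greatest since x_m < x_n; x_n is not greatest since x_n < x_d.
Only x_d has nothing above it, so x_d is the maximum.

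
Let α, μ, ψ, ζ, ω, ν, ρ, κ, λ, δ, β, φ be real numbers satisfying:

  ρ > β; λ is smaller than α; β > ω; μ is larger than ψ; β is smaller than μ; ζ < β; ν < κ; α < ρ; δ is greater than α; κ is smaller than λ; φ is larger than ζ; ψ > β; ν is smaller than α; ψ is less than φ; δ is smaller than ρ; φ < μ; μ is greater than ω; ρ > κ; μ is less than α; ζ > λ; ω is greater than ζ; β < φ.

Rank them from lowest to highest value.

Nothing is placed below ν, so it is least; from there ν < κ; κ < λ; λ < ζ; ζ < ω; ω < β; β < ψ; ψ < φ; φ < μ; μ < α; α < δ; δ < ρ, each given directly.

ν < κ < λ < ζ < ω < β < ψ < φ < μ < α < δ < ρ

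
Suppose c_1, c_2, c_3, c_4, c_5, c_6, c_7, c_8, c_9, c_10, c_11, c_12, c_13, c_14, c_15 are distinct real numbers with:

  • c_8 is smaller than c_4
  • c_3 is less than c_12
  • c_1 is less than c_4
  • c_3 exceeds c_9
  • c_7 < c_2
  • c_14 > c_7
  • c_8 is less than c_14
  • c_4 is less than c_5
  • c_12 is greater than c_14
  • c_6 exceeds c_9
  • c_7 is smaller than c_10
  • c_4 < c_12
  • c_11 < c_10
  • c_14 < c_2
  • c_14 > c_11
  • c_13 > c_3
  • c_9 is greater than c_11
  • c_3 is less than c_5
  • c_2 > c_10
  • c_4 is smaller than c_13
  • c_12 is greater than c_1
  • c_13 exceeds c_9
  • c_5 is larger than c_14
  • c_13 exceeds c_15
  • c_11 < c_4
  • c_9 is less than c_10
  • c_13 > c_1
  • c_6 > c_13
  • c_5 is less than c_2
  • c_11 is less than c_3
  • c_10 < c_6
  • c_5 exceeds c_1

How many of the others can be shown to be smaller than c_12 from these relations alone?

The elements the relations force below c_12 are c_11, c_8, c_7, c_9, c_1, c_4, c_14, c_3 — no chain reaches any other.
That is 8.

8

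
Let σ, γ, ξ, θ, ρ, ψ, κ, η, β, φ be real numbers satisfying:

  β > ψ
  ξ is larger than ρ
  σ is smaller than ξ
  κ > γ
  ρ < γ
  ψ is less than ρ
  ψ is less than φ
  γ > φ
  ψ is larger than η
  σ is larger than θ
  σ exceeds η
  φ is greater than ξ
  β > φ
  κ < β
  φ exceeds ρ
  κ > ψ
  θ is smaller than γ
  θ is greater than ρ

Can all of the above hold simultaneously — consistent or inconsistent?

Every relation is compatible with η < ψ < ρ < θ < σ < ξ < φ < γ < κ < β; the set is consistent.

consistent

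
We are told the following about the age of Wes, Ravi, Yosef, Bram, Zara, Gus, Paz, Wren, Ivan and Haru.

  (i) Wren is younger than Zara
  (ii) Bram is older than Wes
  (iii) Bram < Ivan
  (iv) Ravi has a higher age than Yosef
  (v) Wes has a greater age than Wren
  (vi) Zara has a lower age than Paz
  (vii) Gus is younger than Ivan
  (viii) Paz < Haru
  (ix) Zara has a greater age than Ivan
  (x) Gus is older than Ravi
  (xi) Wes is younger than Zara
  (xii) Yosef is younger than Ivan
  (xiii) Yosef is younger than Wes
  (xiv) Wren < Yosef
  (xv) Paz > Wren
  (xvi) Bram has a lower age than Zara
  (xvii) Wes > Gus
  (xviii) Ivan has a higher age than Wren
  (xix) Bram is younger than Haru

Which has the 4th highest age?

Ivan

Piecing the relations together gives one ordering: Wren < Yosef < Ravi < Gus < Wes < Bram < Ivan < Zara < Paz < Haru.
Counting 4 from the largest end gives Ivan.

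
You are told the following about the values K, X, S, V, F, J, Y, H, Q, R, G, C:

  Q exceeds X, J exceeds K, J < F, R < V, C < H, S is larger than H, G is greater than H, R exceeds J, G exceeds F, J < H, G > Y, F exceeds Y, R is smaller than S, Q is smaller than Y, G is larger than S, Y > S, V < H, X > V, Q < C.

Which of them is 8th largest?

Piecing the relations together gives one ordering: K < J < R < V < X < Q < C < H < S < Y < F < G.
The 8th largest is X.

X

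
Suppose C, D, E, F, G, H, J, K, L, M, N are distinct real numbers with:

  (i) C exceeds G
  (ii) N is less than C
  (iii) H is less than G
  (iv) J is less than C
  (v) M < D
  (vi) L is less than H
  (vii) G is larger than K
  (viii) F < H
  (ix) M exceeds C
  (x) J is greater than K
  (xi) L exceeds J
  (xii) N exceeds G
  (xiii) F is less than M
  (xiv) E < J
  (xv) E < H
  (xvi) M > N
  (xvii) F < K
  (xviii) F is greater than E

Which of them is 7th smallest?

Chaining the given pairs: E < F < K < J < L < H < G < N < C < M < D.
Counting 7 from the smallest end gives G.

G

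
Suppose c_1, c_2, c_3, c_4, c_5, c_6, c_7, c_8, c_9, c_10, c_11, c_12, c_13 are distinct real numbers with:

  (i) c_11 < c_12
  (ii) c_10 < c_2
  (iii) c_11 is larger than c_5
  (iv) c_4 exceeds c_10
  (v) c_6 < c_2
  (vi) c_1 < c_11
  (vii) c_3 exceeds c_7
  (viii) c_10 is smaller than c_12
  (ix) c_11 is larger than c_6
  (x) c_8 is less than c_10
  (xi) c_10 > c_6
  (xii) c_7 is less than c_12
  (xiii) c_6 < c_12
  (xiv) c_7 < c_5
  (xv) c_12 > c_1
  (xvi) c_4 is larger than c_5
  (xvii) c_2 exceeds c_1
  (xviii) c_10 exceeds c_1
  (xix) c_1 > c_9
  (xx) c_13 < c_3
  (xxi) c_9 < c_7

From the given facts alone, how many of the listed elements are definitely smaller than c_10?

4

The elements the relations force below c_10 are c_9, c_6, c_8, c_1 — no chain reaches any other.
That is 4.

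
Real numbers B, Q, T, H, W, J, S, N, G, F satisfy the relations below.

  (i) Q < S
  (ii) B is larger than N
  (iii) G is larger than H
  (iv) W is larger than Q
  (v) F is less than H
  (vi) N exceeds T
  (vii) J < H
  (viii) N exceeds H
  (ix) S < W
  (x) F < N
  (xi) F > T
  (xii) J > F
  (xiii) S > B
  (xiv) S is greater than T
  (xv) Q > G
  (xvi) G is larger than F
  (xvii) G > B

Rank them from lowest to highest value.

T < F < J < H < N < B < G < Q < S < W

Each adjacent pair is fixed by a given relation: T < F; F < J; J < H; H < N; N < B; B < G; G < Q; Q < S; S < W. Chaining them end to end gives the full order.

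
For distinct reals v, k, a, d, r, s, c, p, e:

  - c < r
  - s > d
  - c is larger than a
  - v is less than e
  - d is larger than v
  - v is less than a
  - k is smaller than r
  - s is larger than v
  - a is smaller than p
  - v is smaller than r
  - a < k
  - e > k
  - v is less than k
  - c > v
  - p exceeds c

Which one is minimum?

v

a is not least since v < a; k is not least since a < k; d is not least since v < d; c is not least since v < c; p is not least since a < p; s is not least since v < s; r is not least since v < r; e is not least since v < e.
Only v has nothing below it, so v is the minimum.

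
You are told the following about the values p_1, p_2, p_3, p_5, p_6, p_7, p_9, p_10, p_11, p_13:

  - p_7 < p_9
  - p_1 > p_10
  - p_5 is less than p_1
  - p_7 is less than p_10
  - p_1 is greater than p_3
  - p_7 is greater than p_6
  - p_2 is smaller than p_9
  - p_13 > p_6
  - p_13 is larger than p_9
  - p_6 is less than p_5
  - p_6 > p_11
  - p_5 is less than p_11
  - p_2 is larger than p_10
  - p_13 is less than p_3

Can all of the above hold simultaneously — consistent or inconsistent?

inconsistent

We have p_6 < p_5 stated directly, yet also p_5 < p_11 < p_6 by chaining the others — so p_5 < p_6. Contradiction.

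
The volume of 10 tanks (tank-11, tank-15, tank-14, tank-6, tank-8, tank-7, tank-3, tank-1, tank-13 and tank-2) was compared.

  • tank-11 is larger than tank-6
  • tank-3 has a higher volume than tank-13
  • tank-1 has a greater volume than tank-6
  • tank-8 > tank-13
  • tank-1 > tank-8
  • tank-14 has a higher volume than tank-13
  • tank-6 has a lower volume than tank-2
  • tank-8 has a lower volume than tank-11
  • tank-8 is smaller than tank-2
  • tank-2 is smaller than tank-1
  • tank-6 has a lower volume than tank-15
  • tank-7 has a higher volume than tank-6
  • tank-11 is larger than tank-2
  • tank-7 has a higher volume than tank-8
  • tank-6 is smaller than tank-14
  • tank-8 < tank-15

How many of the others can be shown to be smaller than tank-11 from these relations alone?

From tank-11 the given relations immediately reach tank-6, tank-8, tank-2.
From those, tank-13 — 4 in total.
Nothing else is reachable below tank-11; 4 in all.

4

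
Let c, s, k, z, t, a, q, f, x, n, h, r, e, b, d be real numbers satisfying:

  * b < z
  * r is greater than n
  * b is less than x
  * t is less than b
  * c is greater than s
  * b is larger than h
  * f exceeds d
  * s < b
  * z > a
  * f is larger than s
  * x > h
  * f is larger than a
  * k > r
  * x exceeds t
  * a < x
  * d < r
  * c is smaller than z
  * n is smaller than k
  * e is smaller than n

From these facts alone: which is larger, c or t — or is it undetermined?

undetermined

Following every chain through t: above t we get b, x, z.
c is not reached, and no chain runs the other way from c to t.
So the given relations leave the order of t and c undetermined.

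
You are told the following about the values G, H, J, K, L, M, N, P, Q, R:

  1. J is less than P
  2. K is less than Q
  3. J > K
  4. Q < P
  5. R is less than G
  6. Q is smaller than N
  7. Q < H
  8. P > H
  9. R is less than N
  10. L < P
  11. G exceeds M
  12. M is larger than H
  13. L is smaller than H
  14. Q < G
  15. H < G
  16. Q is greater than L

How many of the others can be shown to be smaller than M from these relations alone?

Directly below M: H.
One step further: L, Q (3 so far).
One step further: K (4 so far).
No other element is forced below M by the given relations, so the count is 4.

4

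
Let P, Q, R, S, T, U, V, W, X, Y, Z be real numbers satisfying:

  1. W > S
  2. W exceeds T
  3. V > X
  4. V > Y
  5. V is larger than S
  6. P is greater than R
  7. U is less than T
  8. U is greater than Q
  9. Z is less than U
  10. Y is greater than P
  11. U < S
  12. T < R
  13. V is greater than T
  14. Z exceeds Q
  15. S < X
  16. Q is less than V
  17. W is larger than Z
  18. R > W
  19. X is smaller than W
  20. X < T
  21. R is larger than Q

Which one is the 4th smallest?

S

The consecutive relations fix a unique order: Q < Z < U < S < X < T < W < R < P < Y < V.
The 4th smallest is S.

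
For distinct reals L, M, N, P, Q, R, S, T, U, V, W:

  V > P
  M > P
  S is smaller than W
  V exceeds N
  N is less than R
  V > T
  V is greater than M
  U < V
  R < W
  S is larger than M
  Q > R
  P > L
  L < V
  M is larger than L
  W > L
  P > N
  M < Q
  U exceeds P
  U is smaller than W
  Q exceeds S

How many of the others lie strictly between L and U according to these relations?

Chaining upward from L reaches: P, M, V, S, W, Q.
Chaining downward from U reaches: N, P.
Strictly between L and U are those in both lists: P — 1 element.

1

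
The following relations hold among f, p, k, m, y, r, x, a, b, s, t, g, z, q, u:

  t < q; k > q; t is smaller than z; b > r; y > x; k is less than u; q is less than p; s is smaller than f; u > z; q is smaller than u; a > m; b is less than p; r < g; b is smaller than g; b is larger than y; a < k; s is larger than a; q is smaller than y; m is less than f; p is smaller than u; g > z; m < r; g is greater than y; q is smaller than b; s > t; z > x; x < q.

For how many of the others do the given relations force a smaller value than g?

From g the given relations immediately reach r, z, y, b.
From those, m, t, x, q — 8 in total.
No other element is forced below g by the given relations, so the count is 8.

8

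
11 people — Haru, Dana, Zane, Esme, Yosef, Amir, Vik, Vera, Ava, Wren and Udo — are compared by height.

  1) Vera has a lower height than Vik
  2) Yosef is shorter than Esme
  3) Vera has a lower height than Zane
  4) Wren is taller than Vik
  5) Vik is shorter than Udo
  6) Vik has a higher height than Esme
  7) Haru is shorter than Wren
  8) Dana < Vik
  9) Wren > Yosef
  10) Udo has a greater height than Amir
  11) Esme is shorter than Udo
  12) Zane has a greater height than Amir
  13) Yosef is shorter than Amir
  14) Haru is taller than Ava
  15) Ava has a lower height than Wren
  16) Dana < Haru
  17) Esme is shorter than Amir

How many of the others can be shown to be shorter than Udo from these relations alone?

Directly below Udo: Esme, Amir, Vik.
One step further: Yosef, Vera, Dana (6 so far).
No other element is forced below Udo by the given relations, so the count is 6.

6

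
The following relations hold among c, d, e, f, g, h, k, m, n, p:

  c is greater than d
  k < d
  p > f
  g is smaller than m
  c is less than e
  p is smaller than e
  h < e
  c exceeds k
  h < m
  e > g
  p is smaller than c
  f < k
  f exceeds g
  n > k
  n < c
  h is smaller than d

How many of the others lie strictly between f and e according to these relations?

The relations place f below e. An element lies strictly between them when it is forced above f and also forced below e.
Above f: {p, k, n, d, c}. Below e: {g, p, k, h, n, d, c}.
Intersection: {p, k, n, d, c} — 5.

5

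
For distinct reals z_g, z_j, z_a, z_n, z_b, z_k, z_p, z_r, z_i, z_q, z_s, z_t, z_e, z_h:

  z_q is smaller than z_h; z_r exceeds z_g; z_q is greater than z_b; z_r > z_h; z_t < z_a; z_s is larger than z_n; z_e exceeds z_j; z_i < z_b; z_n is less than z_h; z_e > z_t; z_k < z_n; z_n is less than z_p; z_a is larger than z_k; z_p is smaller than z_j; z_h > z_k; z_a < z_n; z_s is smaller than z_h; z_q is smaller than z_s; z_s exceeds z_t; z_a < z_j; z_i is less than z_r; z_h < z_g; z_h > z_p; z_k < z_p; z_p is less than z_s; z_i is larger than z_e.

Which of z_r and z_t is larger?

z_r

Following the relations from z_t: z_t < z_a < z_n < z_p < z_j < z_e < z_i < z_b < z_q < z_s < z_h < z_g < z_r.
So z_t < z_r; z_r is the larger of the two.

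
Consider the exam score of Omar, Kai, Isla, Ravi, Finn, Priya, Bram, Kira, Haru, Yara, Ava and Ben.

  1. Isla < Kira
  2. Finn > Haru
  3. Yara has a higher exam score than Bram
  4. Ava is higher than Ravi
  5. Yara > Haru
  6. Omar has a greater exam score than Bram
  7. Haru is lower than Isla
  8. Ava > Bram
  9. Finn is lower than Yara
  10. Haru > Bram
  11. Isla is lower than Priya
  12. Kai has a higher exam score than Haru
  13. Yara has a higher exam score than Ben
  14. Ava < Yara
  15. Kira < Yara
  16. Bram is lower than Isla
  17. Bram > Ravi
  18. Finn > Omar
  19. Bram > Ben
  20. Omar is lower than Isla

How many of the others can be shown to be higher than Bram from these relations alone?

From Bram the given relations immediately reach Omar, Ava, Haru, Isla, Yara.
From those, Kai, Finn, Kira, Priya — 9 in total.
No other element is forced above Bram by the given relations, so the count is 9.

9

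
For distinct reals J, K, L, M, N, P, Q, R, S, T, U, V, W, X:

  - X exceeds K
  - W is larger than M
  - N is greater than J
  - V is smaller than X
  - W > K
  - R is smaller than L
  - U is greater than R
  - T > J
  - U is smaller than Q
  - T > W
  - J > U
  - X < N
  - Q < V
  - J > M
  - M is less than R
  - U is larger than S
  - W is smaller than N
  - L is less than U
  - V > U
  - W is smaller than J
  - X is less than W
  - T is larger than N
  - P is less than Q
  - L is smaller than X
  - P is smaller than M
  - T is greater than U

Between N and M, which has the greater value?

The relevant relations are M < R; R < L; L < U; U < Q; Q < V; V < X; X < W; W < J; J < N.
Together: M < R < L < U < Q < V < X < W < J < N.
So M < N; N is the larger of the two.

N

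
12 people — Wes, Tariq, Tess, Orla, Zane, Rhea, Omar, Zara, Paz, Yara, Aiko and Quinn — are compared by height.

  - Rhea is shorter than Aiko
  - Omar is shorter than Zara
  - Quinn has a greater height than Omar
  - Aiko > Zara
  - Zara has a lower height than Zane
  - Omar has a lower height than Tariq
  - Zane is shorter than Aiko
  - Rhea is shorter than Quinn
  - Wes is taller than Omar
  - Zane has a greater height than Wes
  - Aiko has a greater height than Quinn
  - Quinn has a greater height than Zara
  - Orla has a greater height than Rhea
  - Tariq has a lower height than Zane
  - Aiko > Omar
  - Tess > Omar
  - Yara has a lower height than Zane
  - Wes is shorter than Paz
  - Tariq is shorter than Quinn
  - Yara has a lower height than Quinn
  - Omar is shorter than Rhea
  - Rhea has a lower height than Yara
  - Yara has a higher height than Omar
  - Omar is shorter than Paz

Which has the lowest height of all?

Tess is not least since Omar < Tess; Rhea is not least since Omar < Rhea; Zara is not least since Omar < Zara; Tariq is not least since Omar < Tariq; Orla is not least since Rhea < Orla; Wes is not least since Omar < Wes; Yara is not least since Omar < Yara; Paz is not least since Omar < Paz; Zane is not least since Tariq < Zane; Quinn is not least since Zara < Quinn; Aiko is not least since Zane < Aiko.
Only Omar has nothing below it, so Omar is the lowest height.

Omar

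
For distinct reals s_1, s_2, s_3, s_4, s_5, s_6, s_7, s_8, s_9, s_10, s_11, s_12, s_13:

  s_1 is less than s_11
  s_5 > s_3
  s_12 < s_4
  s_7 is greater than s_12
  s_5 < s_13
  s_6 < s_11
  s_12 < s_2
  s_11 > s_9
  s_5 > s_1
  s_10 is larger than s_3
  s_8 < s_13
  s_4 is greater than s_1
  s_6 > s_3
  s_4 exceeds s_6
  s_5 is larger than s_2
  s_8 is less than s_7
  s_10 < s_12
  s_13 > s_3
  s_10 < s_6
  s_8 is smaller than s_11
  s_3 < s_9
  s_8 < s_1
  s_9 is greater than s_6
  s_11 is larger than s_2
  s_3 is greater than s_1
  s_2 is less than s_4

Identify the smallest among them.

s_8

s_1 is not least since s_8 < s_1; s_3 is not least since s_1 < s_3; s_10 is not least since s_3 < s_10; s_6 is not least since s_10 < s_6; s_9 is not least since s_3 < s_9; s_12 is not least since s_10 < s_12; s_7 is not least since s_8 < s_7; s_2 is not least since s_12 < s_2; s_11 is not least since s_6 < s_11; s_5 is not least since s_3 < s_5; s_13 is not least since s_3 < s_13; s_4 is not least since s_12 < s_4.
Only s_8 has nothing below it, so s_8 is the smallest.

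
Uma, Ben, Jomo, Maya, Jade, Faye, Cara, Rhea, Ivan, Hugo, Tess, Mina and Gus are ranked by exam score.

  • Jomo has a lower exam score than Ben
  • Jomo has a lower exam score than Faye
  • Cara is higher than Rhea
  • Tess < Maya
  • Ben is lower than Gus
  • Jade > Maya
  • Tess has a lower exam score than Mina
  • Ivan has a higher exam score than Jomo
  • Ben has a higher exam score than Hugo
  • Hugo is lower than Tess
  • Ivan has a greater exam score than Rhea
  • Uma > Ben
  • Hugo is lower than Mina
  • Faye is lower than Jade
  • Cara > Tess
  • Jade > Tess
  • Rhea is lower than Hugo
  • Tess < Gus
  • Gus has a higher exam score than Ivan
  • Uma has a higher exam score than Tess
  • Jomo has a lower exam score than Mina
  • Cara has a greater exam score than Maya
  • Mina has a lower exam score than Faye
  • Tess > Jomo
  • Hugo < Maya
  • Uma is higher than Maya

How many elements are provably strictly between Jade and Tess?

3

Chaining upward from Tess reaches: Maya, Mina, Faye, Uma, Gus, Cara.
Chaining downward from Jade reaches: Jomo, Rhea, Hugo, Maya, Mina, Faye.
Strictly between Tess and Jade are those in both lists: Maya, Mina, Faye — 3 elements.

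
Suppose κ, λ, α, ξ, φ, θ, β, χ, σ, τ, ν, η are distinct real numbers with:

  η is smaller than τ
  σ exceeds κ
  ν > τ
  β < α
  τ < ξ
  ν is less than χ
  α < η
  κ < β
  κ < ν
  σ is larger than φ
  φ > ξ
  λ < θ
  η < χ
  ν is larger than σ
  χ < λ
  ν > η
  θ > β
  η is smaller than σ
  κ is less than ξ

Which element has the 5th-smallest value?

The consecutive relations fix a unique order: κ < β < α < η < τ < ξ < φ < σ < ν < χ < λ < θ.
The 5th smallest is τ.

τ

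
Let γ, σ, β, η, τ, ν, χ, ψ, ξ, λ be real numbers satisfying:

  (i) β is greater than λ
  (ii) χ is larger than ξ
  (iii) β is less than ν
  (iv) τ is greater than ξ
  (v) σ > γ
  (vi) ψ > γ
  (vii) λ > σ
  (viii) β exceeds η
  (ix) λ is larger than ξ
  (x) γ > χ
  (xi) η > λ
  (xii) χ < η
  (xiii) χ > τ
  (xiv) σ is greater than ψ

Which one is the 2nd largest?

β

Piecing the relations together gives one ordering: ξ < τ < χ < γ < ψ < σ < λ < η < β < ν.
The 2nd largest is β.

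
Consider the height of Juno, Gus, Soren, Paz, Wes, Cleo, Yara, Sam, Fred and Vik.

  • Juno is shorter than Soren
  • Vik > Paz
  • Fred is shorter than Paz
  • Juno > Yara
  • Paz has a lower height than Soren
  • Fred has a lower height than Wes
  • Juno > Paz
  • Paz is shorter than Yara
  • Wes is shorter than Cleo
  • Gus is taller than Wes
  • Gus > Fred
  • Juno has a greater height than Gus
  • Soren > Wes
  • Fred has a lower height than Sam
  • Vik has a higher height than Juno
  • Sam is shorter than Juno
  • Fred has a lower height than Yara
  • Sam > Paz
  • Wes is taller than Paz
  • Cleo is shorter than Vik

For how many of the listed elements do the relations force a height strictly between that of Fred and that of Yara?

Chaining upward from Fred reaches: Paz, Wes, Cleo, Sam, Gus, Juno, Vik, Soren.
Chaining downward from Yara reaches: Paz.
Strictly between Fred and Yara are those in both lists: Paz — 1 element.

1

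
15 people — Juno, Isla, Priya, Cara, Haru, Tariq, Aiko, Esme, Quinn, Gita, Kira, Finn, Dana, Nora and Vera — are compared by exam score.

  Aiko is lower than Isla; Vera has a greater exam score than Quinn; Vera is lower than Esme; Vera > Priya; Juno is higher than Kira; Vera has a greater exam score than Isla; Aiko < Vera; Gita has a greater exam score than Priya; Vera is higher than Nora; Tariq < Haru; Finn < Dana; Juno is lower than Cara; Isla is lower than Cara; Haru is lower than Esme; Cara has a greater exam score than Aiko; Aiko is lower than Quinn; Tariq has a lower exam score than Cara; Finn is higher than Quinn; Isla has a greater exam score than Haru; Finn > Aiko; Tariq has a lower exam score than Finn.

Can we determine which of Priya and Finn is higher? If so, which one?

undetermined

Following every chain through Priya: above Priya we get Gita, Vera, Esme.
Finn is not reached, and no chain runs the other way from Finn to Priya.
So the given relations leave the order of Priya and Finn undetermined.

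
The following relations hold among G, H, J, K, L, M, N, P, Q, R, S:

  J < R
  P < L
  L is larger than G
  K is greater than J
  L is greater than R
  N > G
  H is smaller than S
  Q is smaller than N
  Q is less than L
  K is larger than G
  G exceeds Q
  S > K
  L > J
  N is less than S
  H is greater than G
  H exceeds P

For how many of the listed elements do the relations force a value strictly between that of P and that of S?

The relations place P below S. An element lies strictly between them when it is forced above P and also forced below S.
Above P: {L, H}. Below S: {Q, J, G, N, K, H}.
Intersection: {H} — 1.

1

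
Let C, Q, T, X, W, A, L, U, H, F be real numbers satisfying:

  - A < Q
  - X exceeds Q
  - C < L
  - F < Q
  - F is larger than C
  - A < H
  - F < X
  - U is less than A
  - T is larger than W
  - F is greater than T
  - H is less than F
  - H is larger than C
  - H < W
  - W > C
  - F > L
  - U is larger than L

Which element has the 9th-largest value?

The consecutive relations fix a unique order: C < L < U < A < H < W < T < F < Q < X.
The 9th largest is L.

L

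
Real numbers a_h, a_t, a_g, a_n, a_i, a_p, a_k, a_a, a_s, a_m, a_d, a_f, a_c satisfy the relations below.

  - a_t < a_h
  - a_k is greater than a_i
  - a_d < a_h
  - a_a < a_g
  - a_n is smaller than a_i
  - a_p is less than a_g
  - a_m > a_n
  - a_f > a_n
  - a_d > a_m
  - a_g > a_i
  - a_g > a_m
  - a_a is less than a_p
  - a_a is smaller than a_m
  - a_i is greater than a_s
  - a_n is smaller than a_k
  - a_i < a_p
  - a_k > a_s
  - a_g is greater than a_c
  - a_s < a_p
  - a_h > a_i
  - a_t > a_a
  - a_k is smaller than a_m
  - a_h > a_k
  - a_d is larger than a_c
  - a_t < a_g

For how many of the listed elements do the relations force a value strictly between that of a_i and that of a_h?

The relations place a_i below a_h. An element lies strictly between them when it is forced above a_i and also forced below a_h.
Above a_i: {a_p, a_k, a_m, a_d, a_g}. Below a_h: {a_n, a_a, a_c, a_s, a_k, a_m, a_d, a_t}.
Intersection: {a_k, a_m, a_d} — 3.

3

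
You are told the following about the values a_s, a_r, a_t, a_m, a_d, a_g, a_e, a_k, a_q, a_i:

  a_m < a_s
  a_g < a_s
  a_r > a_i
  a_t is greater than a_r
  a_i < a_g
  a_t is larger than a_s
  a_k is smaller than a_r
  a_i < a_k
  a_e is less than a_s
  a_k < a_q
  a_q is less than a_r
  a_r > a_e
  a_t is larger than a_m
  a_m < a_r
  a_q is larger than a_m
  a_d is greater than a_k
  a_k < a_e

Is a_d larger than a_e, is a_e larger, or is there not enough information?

undetermined

Following every chain through a_e: above a_e we get a_s, a_r, a_t; below a_e we get a_i, a_k.
a_d is not reached, and no chain runs the other way from a_d to a_e.
So the given relations leave the order of a_e and a_d undetermined.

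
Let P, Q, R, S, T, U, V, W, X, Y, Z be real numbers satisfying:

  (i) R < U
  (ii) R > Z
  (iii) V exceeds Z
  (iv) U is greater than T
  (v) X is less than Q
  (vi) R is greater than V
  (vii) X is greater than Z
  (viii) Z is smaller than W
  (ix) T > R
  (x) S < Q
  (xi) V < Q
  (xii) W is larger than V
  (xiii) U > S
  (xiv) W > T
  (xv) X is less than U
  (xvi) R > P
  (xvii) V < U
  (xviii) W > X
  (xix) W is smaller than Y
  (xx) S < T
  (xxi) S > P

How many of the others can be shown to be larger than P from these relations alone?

From P the given relations immediately reach S, R.
From those, T, U, Q — 5 in total.
From those, W — 6 in total.
From those, Y — 7 in total.
No other element is forced above P by the given relations, so the count is 7.

7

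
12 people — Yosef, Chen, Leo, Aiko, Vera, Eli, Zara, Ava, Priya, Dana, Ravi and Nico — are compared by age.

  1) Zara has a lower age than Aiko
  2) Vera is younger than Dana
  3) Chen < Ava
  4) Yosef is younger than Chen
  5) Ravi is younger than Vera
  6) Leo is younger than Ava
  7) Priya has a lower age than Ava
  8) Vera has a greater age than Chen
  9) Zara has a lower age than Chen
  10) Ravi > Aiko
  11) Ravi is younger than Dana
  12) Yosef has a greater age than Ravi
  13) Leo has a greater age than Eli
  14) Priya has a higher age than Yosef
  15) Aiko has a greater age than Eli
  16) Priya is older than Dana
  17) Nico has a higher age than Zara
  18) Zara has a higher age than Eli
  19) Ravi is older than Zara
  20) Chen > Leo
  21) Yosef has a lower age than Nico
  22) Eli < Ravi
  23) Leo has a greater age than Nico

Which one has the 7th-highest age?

Chaining the given pairs: Eli < Zara < Aiko < Ravi < Yosef < Nico < Leo < Chen < Vera < Dana < Priya < Ava.
The 7th largest is Nico.

Nico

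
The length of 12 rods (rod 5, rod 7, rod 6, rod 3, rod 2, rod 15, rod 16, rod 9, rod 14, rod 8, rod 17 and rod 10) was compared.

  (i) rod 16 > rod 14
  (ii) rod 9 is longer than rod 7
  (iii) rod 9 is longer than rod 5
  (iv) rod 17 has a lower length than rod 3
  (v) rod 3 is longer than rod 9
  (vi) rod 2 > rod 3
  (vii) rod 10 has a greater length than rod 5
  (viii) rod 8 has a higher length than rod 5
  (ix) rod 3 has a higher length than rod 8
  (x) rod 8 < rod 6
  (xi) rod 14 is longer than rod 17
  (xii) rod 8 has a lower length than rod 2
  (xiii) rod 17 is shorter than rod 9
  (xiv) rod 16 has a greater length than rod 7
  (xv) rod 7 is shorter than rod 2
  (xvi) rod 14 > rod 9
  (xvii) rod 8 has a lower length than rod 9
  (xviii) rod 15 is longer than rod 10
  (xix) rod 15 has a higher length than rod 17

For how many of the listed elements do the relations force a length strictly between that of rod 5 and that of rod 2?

3

The relations place rod 5 below rod 2. An element lies strictly between them when it is forced above rod 5 and also forced below rod 2.
Above rod 5: {rod 8, rod 6, rod 9, rod 14, rod 3, rod 10, rod 16, rod 15}. Below rod 2: {rod 7, rod 8, rod 17, rod 9, rod 3}.
Intersection: {rod 8, rod 9, rod 3} — 3.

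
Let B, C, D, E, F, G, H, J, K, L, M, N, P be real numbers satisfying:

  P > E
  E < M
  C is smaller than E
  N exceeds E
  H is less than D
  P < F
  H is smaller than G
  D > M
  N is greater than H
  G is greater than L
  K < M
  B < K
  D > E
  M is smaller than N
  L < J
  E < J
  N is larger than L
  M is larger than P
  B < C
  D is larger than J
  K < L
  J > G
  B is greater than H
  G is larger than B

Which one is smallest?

H

B is not least since H < B; C is not least since B < C; E is not least since C < E; K is not least since B < K; P is not least since E < P; M is not least since K < M; L is not least since K < L; N is not least since H < N; G is not least since B < G; J is not least since E < J; F is not least since P < F; D is not least since M < D.
Only H has nothing below it, so H is the smallest.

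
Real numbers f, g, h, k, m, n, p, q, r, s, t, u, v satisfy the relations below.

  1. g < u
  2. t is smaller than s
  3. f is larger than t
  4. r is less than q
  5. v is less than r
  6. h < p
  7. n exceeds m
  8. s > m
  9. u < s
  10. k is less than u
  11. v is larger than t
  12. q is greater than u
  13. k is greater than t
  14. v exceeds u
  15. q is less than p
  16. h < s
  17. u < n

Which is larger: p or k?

k < u < v < r < q < p, by transitivity through u, v, r, q.
So k < p; p is the larger of the two.

p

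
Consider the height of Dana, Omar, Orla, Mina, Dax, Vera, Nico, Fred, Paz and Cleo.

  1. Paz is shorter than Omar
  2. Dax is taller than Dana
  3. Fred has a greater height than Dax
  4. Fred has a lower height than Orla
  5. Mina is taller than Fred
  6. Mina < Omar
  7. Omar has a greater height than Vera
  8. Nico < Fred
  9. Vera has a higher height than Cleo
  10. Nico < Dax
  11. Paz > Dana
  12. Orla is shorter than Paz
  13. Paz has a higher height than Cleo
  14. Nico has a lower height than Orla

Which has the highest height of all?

Chaining downward from Omar: directly below it, Vera, Paz, Mina; then Cleo, Dana, Fred, Orla; then Nico, Dax.
That covers every other element, and nothing is given above Omar, so Omar is the highest height.

Omar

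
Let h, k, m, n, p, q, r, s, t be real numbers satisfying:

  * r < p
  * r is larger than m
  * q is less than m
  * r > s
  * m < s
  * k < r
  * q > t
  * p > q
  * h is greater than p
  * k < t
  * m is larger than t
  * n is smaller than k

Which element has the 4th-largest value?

s

Chaining the given pairs: n < k < t < q < m < s < r < p < h.
Counting 4 from the largest end gives s.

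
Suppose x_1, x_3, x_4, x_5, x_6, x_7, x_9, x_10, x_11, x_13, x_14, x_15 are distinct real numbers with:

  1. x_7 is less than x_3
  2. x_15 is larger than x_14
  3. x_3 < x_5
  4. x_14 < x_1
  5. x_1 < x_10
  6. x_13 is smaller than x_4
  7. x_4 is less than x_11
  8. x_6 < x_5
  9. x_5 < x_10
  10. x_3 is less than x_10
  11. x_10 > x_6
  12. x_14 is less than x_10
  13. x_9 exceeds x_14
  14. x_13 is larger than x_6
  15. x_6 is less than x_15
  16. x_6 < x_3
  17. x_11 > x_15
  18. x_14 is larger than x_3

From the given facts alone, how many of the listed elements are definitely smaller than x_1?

4

Directly below x_1: x_14.
One step further: x_3 (2 so far).
One step further: x_7, x_6 (4 so far).
No other element is forced below x_1 by the given relations, so the count is 4.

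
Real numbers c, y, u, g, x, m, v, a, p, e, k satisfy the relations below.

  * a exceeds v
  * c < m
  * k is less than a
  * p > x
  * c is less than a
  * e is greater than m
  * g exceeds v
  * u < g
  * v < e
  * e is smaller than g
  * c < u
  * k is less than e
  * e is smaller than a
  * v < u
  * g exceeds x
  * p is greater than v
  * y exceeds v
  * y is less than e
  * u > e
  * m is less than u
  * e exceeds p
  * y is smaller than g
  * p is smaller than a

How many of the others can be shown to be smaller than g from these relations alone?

Directly below g: x, v, y, e, u.
One step further: c, p, k, m (9 so far).
Nothing else is reachable below g; 9 in all.

9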